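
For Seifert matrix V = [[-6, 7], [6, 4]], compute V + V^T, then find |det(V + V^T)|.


Step 1: Form V + V^T where V = [[-6, 7], [6, 4]]
  V^T = [[-6, 6], [7, 4]]
  V + V^T = [[-12, 13], [13, 8]]
Step 2: det(V + V^T) = (-12)*8 - 13*13
  = -96 - 169 = -265
Step 3: Knot determinant = |det(V + V^T)| = |-265| = 265

265


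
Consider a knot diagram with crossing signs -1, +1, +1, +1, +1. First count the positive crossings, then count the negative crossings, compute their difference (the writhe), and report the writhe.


Step 1: Count positive crossings (+1).
Positive crossings: 4
Step 2: Count negative crossings (-1).
Negative crossings: 1
Step 3: Writhe = (positive) - (negative)
w = 4 - 1 = 3
Step 4: |w| = 3, and w is positive

3


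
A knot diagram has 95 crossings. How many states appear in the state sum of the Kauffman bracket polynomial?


Each crossing contributes 2 choices (A-smoothing or B-smoothing).
Total states = 2^95 = 39614081257132168796771975168

39614081257132168796771975168


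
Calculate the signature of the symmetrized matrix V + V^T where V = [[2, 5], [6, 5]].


Step 1: V + V^T = [[4, 11], [11, 10]]
Step 2: trace = 14, det = -81
Step 3: Discriminant = 14^2 - 4*(-81) = 520
Step 4: Eigenvalues: 18.4018, -4.40175
Step 5: Signature = (# positive eigenvalues) - (# negative eigenvalues) = 0

0


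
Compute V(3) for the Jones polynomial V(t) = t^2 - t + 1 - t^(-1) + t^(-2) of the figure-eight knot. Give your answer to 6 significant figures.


Substituting t = 3 into V(t) = t^2 - t + 1 - t^(-1) + t^(-2):
  (+)t^(2) = 9
  (-)t^(1) = -3
  (+)t^(0) = 1
  (-)t^(-1) = -0.333333
  (+)t^(-2) = 0.111111
Sum = (9) + (-3) + (1) + (-0.333333) + (0.111111)
= 6.777777778
Rounded to 6 significant figures: 6.77778

6.77778


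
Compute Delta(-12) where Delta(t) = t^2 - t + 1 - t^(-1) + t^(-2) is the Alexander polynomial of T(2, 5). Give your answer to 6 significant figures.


Substituting t = -12 into Delta(t) = t^2 - t + 1 - t^(-1) + t^(-2):
Term values: (144) + (12) + (1) + (0.0833333) + (0.00694444)
Sum = 157.0902778
Rounded to 6 significant figures: 157.09

157.09


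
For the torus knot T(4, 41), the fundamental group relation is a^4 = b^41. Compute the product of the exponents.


The relation is a^4 = b^41.
Product of exponents = 4 * 41
= 164

164


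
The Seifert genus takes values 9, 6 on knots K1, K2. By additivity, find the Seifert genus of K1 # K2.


The Seifert genus is additive under connected sum.
Seifert genus(K1 # K2) = (9) + (6)
= 15

15


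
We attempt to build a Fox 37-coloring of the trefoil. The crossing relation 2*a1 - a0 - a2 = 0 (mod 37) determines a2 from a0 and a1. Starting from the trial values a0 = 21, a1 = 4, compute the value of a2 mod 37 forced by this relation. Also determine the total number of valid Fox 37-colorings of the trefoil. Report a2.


Step 1: Apply the given crossing relation 2*a1 - a0 - a2 = 0 (mod 37).
  a2 = 2*a1 - a0 mod 37
  a2 = 2*4 - 21 mod 37
  a2 = 8 - 21 mod 37
  a2 = -13 mod 37 = 24
Step 2: The trefoil has determinant 3.
  Number of Fox p-colorings (p prime) is p^2 if p = 3, else p.
  Since 37 does not divide 3, only trivial (constant) colorings exist.
  (So the trial a0 = 21, a1 = 4 with a0 != a1 does NOT extend to a valid coloring of the whole trefoil: the other two crossing relations require 3*(a1 - a0) = 0 (mod 37), which fails.)
  Total colorings = 37
Step 3: a2 = 24, total Fox 37-colorings = 37

24


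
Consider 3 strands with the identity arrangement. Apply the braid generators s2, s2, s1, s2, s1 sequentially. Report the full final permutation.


Starting with identity [1, 2, 3].
Apply generators in sequence:
  After s2: [1, 3, 2]
  After s2: [1, 2, 3]
  After s1: [2, 1, 3]
  After s2: [2, 3, 1]
  After s1: [3, 2, 1]
Final permutation: [3, 2, 1]

[3, 2, 1]


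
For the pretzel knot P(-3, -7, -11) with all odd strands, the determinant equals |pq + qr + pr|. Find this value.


Step 1: Compute pq + qr + pr.
pq = (-3)*(-7) = 21
qr = (-7)*(-11) = 77
pr = (-3)*(-11) = 33
pq + qr + pr = 21 + 77 + 33 = 131
Step 2: Take absolute value.
det(P(-3,-7,-11)) = |131| = 131

131


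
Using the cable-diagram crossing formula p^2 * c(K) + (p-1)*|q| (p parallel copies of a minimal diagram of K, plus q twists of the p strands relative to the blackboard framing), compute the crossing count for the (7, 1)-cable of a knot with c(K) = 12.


Step 1: Each of the c(K) crossings of the companion diagram becomes p*p = p^2 crossings among the p parallel strands, and each of the |q| twists s_1 s_2 ... s_(p-1) adds (p-1) crossings.
  Crossings = p^2 * c(K) + (p-1)*|q|
Step 2: = 7^2 * 12 + (7-1)*1
Step 3: = 49*12 + 6*1
Step 4: = 588 + 6 = 594

594


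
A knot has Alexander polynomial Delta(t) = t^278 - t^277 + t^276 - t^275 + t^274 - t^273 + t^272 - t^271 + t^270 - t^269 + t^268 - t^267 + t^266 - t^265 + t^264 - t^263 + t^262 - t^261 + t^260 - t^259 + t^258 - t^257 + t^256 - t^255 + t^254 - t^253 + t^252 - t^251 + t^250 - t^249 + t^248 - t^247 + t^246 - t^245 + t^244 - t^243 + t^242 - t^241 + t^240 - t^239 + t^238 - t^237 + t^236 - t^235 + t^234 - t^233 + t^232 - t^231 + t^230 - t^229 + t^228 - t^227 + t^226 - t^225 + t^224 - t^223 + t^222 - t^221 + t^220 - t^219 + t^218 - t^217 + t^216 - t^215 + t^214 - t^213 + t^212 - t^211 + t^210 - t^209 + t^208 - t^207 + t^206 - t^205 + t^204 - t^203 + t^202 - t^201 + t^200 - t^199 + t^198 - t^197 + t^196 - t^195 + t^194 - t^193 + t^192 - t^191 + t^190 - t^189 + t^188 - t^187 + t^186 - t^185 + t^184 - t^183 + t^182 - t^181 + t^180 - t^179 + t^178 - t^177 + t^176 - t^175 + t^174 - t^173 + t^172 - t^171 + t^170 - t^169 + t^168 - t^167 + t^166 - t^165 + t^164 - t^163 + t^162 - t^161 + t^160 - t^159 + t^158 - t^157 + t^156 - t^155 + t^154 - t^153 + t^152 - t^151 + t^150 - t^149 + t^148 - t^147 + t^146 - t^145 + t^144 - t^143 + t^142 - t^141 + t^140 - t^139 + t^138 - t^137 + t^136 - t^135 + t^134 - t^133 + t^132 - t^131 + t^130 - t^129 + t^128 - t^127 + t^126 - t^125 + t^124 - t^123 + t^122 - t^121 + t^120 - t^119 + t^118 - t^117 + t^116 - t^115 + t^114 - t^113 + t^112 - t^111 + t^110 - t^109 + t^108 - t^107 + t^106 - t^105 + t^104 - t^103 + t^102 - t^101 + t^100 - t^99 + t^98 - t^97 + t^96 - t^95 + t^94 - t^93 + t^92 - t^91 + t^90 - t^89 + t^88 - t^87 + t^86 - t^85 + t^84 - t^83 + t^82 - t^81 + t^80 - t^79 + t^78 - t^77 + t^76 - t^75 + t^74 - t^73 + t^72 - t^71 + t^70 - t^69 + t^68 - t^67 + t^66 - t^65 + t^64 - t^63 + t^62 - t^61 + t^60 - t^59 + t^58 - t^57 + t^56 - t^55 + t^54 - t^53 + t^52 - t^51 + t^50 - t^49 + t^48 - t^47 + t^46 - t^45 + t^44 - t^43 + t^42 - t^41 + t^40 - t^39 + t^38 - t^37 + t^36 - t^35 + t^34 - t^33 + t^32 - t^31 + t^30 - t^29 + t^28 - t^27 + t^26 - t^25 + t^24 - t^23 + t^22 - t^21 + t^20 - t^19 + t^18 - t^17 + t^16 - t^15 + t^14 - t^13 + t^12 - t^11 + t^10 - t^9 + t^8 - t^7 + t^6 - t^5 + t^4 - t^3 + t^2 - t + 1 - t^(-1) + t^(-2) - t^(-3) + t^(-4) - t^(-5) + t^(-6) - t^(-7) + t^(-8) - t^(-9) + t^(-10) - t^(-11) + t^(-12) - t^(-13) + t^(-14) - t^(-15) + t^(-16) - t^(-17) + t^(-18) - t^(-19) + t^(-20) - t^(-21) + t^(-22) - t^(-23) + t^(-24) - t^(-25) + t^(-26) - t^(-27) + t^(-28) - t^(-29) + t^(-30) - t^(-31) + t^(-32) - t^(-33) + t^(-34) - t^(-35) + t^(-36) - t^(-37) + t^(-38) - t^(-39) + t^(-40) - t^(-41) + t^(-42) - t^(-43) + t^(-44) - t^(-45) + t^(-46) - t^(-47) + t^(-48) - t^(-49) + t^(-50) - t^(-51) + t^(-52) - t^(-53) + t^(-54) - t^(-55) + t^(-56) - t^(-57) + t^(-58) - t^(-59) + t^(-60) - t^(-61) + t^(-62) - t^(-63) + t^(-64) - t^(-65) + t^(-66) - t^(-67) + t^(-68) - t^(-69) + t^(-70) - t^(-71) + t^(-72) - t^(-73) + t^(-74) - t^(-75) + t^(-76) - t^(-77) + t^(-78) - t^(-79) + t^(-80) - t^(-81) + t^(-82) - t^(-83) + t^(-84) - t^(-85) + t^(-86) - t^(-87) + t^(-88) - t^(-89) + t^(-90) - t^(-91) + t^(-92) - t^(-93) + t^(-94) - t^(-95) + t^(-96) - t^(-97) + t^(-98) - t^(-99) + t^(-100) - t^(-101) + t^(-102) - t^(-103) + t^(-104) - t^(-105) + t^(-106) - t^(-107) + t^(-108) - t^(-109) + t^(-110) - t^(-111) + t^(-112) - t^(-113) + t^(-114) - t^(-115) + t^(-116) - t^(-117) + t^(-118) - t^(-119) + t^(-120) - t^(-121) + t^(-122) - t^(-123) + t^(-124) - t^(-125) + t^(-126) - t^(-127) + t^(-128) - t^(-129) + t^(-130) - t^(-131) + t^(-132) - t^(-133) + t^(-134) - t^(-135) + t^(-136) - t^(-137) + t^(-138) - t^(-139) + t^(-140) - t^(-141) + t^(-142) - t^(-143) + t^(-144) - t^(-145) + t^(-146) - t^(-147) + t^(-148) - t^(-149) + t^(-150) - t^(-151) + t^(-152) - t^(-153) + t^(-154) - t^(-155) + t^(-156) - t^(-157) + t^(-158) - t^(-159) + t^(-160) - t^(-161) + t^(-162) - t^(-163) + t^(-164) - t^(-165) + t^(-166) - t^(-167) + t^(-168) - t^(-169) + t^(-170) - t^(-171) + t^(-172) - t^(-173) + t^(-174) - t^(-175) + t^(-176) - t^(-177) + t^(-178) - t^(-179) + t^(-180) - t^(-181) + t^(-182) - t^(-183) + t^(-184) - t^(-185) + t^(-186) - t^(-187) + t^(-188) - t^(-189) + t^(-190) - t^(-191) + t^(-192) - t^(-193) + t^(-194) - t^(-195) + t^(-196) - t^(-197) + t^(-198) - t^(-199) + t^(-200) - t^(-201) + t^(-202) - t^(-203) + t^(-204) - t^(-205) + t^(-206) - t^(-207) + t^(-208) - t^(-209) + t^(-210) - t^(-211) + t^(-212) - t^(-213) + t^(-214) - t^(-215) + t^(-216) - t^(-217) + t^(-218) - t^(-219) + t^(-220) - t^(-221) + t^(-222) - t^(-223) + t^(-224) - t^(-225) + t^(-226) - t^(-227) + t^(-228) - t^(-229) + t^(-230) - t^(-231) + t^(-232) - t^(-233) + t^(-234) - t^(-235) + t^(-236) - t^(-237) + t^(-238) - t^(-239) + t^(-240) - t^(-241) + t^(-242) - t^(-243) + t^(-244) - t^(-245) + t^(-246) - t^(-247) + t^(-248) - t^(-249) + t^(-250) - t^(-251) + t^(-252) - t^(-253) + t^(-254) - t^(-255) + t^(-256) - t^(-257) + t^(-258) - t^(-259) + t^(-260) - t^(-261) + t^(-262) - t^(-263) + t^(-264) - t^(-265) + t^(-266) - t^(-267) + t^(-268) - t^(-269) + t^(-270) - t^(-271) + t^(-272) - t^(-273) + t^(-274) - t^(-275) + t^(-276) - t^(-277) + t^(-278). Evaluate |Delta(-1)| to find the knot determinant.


Step 1: The polynomial has 557 terms with alternating signs, exponents from 278 down to -278.
Step 2: Substitute t = -1. The i-th term has coefficient (-1)^i and exponent (m-i),
  so its value is (-1)^i * (-1)^(m-i) = (-1)^m = 1 for every i.
Step 3: All 557 terms equal 1, so Delta(-1) = 557 * (1) = 557
Step 4: |Delta(-1)| = 557

557


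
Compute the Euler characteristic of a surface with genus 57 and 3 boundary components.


chi = 2 - 2g - b
= 2 - 2*57 - 3
= 2 - 114 - 3 = -115

-115


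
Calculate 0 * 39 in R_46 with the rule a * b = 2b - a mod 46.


0 * 39 = 2*39 - 0 mod 46
= 78 - 0 mod 46
= 78 mod 46 = 32

32


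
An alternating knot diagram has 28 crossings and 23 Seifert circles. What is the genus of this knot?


For alternating knots, g = (c - s + 1)/2.
= (28 - 23 + 1)/2
= 6/2 = 3

3


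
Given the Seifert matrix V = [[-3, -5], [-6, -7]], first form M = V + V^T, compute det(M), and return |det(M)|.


Step 1: Form V + V^T where V = [[-3, -5], [-6, -7]]
  V^T = [[-3, -6], [-5, -7]]
  V + V^T = [[-6, -11], [-11, -14]]
Step 2: det(V + V^T) = (-6)*(-14) - (-11)*(-11)
  = 84 - 121 = -37
Step 3: Knot determinant = |det(V + V^T)| = |-37| = 37

37


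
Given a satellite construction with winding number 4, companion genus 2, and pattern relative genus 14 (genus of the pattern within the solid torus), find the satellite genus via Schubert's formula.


Schubert: g(satellite) = g_rel(pattern) + |winding| * g(companion),
where g_rel(pattern) is the genus of the pattern relative to the solid torus.
= 14 + 4 * 2
= 14 + 8 = 22

22


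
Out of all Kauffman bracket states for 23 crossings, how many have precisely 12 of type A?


We choose which 12 of 23 crossings get A-smoothings.
C(23, 12) = 23! / (12! * 11!)
= 1352078

1352078


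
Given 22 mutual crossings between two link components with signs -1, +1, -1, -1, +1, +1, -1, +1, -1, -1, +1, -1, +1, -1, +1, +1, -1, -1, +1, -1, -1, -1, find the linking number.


Step 1: Count positive crossings: 9
Step 2: Count negative crossings: 13
Step 3: Sum of signs = 9 - 13 = -4
Step 4: Linking number = sum/2 = -4/2 = -2

-2


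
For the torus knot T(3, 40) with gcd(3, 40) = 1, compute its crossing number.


For a torus knot T(p, q) with gcd(p,q)=1,
the crossing number is min(p*(q-1), q*(p-1)).
p*(q-1) = 3*39 = 117
q*(p-1) = 40*2 = 80
min(117, 80) = 80

80


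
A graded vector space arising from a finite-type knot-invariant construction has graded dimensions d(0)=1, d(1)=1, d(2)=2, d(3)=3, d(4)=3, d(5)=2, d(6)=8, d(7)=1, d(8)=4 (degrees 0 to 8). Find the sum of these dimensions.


Total dimension = d(0) + d(1) + ... + d(8)
= 1 + 1 + 2 + 3 + 3 + 2 + 8 + 1 + 4
= 25

25


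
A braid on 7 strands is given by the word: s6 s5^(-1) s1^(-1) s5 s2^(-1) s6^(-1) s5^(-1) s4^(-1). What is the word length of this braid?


The word length counts the number of generators (including inverses).
Listing each generator: s6, s5^(-1), s1^(-1), s5, s2^(-1), s6^(-1), s5^(-1), s4^(-1)
There are 8 generators in this braid word.

8


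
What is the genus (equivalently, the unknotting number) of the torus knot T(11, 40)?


For a torus knot T(p,q), both the unknotting number and genus equal (p-1)(q-1)/2.
= (11-1)(40-1)/2
= 10*39/2
= 390/2 = 195

195


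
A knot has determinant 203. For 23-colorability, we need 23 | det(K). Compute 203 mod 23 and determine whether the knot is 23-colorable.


Step 1: A knot is p-colorable if and only if p divides its determinant.
Step 2: Compute 203 mod 23.
203 = 8 * 23 + 19
Step 3: 203 mod 23 = 19
Step 4: The knot is 23-colorable: no

19


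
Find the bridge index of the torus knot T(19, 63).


The bridge number of T(p,q) is min(p,q).
min(19, 63) = 19

19


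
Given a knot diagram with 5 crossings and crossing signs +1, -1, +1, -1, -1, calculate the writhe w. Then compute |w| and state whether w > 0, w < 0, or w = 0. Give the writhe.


Step 1: Count positive crossings (+1).
Positive crossings: 2
Step 2: Count negative crossings (-1).
Negative crossings: 3
Step 3: Writhe = (positive) - (negative)
w = 2 - 3 = -1
Step 4: |w| = 1, and w is negative

-1


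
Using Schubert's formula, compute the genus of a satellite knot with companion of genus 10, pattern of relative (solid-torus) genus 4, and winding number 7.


Schubert: g(satellite) = g_rel(pattern) + |winding| * g(companion),
where g_rel(pattern) is the genus of the pattern relative to the solid torus.
= 4 + 7 * 10
= 4 + 70 = 74

74


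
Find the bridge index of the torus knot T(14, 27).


The bridge number of T(p,q) is min(p,q).
min(14, 27) = 14

14


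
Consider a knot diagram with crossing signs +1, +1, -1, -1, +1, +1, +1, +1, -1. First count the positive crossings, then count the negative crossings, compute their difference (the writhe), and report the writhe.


Step 1: Count positive crossings (+1).
Positive crossings: 6
Step 2: Count negative crossings (-1).
Negative crossings: 3
Step 3: Writhe = (positive) - (negative)
w = 6 - 3 = 3
Step 4: |w| = 3, and w is positive

3


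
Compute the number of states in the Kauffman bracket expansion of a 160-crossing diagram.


Each crossing contributes 2 choices (A-smoothing or B-smoothing).
Total states = 2^160 = 1461501637330902918203684832716283019655932542976

1461501637330902918203684832716283019655932542976


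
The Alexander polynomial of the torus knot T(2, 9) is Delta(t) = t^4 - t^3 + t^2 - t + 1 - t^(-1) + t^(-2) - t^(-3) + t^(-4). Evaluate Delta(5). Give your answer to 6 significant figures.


Substituting t = 5 into Delta(t) = t^4 - t^3 + t^2 - t + 1 - t^(-1) + t^(-2) - t^(-3) + t^(-4):
Term values: (625) + (-125) + (25) + (-5) + (1) + (-0.2) + (0.04) + (-0.008) + (0.0016)
Sum = 520.8336
Rounded to 6 significant figures: 520.834

520.834


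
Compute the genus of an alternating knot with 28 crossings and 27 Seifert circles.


For alternating knots, g = (c - s + 1)/2.
= (28 - 27 + 1)/2
= 2/2 = 1

1


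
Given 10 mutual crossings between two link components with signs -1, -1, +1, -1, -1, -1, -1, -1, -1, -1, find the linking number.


Step 1: Count positive crossings: 1
Step 2: Count negative crossings: 9
Step 3: Sum of signs = 1 - 9 = -8
Step 4: Linking number = sum/2 = -8/2 = -4

-4


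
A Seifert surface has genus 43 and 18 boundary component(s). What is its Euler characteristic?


chi = 2 - 2g - b
= 2 - 2*43 - 18
= 2 - 86 - 18 = -102

-102


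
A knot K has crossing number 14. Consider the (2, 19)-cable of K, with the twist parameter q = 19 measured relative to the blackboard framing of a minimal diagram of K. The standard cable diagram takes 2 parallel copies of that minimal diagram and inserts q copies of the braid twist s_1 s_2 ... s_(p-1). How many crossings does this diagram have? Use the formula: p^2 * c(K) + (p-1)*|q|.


Step 1: Each of the c(K) crossings of the companion diagram becomes p*p = p^2 crossings among the p parallel strands, and each of the |q| twists s_1 s_2 ... s_(p-1) adds (p-1) crossings.
  Crossings = p^2 * c(K) + (p-1)*|q|
Step 2: = 2^2 * 14 + (2-1)*19
Step 3: = 4*14 + 1*19
Step 4: = 56 + 19 = 75

75


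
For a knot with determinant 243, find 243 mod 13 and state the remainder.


Step 1: A knot is p-colorable if and only if p divides its determinant.
Step 2: Compute 243 mod 13.
243 = 18 * 13 + 9
Step 3: 243 mod 13 = 9
Step 4: The knot is 13-colorable: no

9


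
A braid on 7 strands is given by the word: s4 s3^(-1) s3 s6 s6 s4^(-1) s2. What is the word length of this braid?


The word length counts the number of generators (including inverses).
Listing each generator: s4, s3^(-1), s3, s6, s6, s4^(-1), s2
There are 7 generators in this braid word.

7


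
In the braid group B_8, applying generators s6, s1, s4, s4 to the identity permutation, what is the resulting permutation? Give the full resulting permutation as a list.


Starting with identity [1, 2, 3, 4, 5, 6, 7, 8].
Apply generators in sequence:
  After s6: [1, 2, 3, 4, 5, 7, 6, 8]
  After s1: [2, 1, 3, 4, 5, 7, 6, 8]
  After s4: [2, 1, 3, 5, 4, 7, 6, 8]
  After s4: [2, 1, 3, 4, 5, 7, 6, 8]
Final permutation: [2, 1, 3, 4, 5, 7, 6, 8]

[2, 1, 3, 4, 5, 7, 6, 8]


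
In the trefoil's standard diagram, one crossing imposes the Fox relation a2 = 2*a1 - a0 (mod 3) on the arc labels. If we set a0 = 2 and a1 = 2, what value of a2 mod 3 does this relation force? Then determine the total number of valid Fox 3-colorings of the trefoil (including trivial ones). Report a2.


Step 1: Apply the given crossing relation 2*a1 - a0 - a2 = 0 (mod 3).
  a2 = 2*a1 - a0 mod 3
  a2 = 2*2 - 2 mod 3
  a2 = 4 - 2 mod 3
  a2 = 2 mod 3 = 2
Step 2: The trefoil has determinant 3.
  Number of Fox p-colorings (p prime) is p^2 if p = 3, else p.
  Since p = 3 divides det = 3, the trefoil is 3-colorable.
  (Indeed for p = 3 any choice of a0, a1 extends to a valid coloring; the trial (a0, a1, a2) = (2, 2, 2) satisfies all three crossing relations.)
  Total colorings = 3^2 = 9
Step 3: a2 = 2, total Fox 3-colorings = 9

2


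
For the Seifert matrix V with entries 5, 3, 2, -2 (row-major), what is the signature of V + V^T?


Step 1: V + V^T = [[10, 5], [5, -4]]
Step 2: trace = 6, det = -65
Step 3: Discriminant = 6^2 - 4*(-65) = 296
Step 4: Eigenvalues: 11.6023, -5.60233
Step 5: Signature = (# positive eigenvalues) - (# negative eigenvalues) = 0

0


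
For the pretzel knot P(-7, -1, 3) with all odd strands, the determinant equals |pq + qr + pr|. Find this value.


Step 1: Compute pq + qr + pr.
pq = (-7)*(-1) = 7
qr = (-1)*3 = -3
pr = (-7)*3 = -21
pq + qr + pr = 7 + (-3) + (-21) = -17
Step 2: Take absolute value.
det(P(-7,-1,3)) = |-17| = 17

17


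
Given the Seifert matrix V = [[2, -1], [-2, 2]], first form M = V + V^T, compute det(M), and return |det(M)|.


Step 1: Form V + V^T where V = [[2, -1], [-2, 2]]
  V^T = [[2, -2], [-1, 2]]
  V + V^T = [[4, -3], [-3, 4]]
Step 2: det(V + V^T) = 4*4 - (-3)*(-3)
  = 16 - 9 = 7
Step 3: Knot determinant = |det(V + V^T)| = |7| = 7

7


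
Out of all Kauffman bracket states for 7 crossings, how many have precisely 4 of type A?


We choose which 4 of 7 crossings get A-smoothings.
C(7, 4) = 7! / (4! * 3!)
= 35

35


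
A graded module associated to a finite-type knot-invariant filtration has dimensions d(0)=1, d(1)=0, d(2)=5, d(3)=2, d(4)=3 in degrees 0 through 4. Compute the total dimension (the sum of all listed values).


Total dimension = d(0) + d(1) + ... + d(4)
= 1 + 0 + 5 + 2 + 3
= 11

11


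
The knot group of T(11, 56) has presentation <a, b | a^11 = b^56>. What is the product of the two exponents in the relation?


The relation is a^11 = b^56.
Product of exponents = 11 * 56
= 616

616


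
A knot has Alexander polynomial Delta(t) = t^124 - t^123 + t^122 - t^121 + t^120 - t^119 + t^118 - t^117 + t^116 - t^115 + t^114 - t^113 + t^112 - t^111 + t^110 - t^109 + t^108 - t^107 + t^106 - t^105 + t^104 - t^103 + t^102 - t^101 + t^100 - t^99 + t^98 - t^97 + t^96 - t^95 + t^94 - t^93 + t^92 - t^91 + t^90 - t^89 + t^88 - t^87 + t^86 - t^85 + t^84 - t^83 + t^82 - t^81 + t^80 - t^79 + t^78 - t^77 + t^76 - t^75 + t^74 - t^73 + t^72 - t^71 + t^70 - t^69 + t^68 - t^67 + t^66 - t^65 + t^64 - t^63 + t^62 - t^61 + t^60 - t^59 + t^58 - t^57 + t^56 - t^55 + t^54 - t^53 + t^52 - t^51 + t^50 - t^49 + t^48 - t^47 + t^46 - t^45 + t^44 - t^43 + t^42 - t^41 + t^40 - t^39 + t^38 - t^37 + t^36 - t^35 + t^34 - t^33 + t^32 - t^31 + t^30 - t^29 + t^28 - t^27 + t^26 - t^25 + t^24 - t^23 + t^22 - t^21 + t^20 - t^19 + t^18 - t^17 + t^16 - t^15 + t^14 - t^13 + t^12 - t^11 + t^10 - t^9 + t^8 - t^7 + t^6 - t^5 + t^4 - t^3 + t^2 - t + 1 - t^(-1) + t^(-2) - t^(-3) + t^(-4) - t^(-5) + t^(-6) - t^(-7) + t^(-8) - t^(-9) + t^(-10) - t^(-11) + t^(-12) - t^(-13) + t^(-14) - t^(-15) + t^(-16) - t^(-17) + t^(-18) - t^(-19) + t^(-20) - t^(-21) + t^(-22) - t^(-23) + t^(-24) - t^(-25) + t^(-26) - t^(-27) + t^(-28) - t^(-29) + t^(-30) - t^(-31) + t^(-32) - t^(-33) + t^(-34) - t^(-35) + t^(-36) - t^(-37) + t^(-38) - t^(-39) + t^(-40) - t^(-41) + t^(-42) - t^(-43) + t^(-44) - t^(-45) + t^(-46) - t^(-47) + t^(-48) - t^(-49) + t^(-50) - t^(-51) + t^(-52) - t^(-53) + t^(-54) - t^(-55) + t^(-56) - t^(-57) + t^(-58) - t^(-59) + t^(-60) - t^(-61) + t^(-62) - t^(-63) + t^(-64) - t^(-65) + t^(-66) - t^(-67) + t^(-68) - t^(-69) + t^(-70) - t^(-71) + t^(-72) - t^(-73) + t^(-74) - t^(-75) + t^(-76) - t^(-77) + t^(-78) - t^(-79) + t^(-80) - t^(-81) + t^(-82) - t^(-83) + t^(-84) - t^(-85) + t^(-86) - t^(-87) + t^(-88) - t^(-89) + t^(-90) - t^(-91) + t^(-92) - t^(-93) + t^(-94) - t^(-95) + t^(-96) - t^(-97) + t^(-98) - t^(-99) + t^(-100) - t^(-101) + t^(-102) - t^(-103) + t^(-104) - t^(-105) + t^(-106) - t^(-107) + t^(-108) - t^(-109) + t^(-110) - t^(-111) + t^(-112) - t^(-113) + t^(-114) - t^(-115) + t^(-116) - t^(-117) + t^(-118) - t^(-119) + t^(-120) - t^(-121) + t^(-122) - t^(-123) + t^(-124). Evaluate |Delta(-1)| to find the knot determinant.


Step 1: The polynomial has 249 terms with alternating signs, exponents from 124 down to -124.
Step 2: Substitute t = -1. The i-th term has coefficient (-1)^i and exponent (m-i),
  so its value is (-1)^i * (-1)^(m-i) = (-1)^m = 1 for every i.
Step 3: All 249 terms equal 1, so Delta(-1) = 249 * (1) = 249
Step 4: |Delta(-1)| = 249

249


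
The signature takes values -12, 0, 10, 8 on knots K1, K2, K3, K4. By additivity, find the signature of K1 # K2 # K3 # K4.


The signature is additive under connected sum.
signature(K1 # K2 # K3 # K4) = (-12) + (0) + (10) + (8)
= 6

6


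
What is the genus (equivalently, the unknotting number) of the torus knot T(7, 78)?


For a torus knot T(p,q), both the unknotting number and genus equal (p-1)(q-1)/2.
= (7-1)(78-1)/2
= 6*77/2
= 462/2 = 231

231


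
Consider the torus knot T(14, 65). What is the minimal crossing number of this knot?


For a torus knot T(p, q) with gcd(p,q)=1,
the crossing number is min(p*(q-1), q*(p-1)).
p*(q-1) = 14*64 = 896
q*(p-1) = 65*13 = 845
min(896, 845) = 845

845


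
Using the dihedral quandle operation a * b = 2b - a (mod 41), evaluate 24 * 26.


24 * 26 = 2*26 - 24 mod 41
= 52 - 24 mod 41
= 28 mod 41 = 28

28


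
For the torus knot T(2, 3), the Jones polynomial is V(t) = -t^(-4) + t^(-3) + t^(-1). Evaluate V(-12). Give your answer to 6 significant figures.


Substituting t = -12 into V(t) = -t^(-4) + t^(-3) + t^(-1):
  (-)t^(-4) = -4.82253e-05
  (+)t^(-3) = -0.000578704
  (+)t^(-1) = -0.0833333
Sum = (-4.82253e-05) + (-0.000578704) + (-0.0833333)
= -0.08396026235
Rounded to 6 significant figures: -0.0839603

-0.0839603


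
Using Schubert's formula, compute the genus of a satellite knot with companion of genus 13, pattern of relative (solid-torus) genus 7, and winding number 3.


Schubert: g(satellite) = g_rel(pattern) + |winding| * g(companion),
where g_rel(pattern) is the genus of the pattern relative to the solid torus.
= 7 + 3 * 13
= 7 + 39 = 46

46


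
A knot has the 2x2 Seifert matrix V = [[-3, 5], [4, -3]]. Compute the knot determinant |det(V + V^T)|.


Step 1: Form V + V^T where V = [[-3, 5], [4, -3]]
  V^T = [[-3, 4], [5, -3]]
  V + V^T = [[-6, 9], [9, -6]]
Step 2: det(V + V^T) = (-6)*(-6) - 9*9
  = 36 - 81 = -45
Step 3: Knot determinant = |det(V + V^T)| = |-45| = 45

45


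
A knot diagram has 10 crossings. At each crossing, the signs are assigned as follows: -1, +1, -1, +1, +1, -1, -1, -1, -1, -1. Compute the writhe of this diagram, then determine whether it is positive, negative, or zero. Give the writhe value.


Step 1: Count positive crossings (+1).
Positive crossings: 3
Step 2: Count negative crossings (-1).
Negative crossings: 7
Step 3: Writhe = (positive) - (negative)
w = 3 - 7 = -4
Step 4: |w| = 4, and w is negative

-4


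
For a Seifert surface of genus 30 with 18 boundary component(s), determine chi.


chi = 2 - 2g - b
= 2 - 2*30 - 18
= 2 - 60 - 18 = -76

-76


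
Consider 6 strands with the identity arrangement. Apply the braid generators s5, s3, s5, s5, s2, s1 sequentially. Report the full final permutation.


Starting with identity [1, 2, 3, 4, 5, 6].
Apply generators in sequence:
  After s5: [1, 2, 3, 4, 6, 5]
  After s3: [1, 2, 4, 3, 6, 5]
  After s5: [1, 2, 4, 3, 5, 6]
  After s5: [1, 2, 4, 3, 6, 5]
  After s2: [1, 4, 2, 3, 6, 5]
  After s1: [4, 1, 2, 3, 6, 5]
Final permutation: [4, 1, 2, 3, 6, 5]

[4, 1, 2, 3, 6, 5]


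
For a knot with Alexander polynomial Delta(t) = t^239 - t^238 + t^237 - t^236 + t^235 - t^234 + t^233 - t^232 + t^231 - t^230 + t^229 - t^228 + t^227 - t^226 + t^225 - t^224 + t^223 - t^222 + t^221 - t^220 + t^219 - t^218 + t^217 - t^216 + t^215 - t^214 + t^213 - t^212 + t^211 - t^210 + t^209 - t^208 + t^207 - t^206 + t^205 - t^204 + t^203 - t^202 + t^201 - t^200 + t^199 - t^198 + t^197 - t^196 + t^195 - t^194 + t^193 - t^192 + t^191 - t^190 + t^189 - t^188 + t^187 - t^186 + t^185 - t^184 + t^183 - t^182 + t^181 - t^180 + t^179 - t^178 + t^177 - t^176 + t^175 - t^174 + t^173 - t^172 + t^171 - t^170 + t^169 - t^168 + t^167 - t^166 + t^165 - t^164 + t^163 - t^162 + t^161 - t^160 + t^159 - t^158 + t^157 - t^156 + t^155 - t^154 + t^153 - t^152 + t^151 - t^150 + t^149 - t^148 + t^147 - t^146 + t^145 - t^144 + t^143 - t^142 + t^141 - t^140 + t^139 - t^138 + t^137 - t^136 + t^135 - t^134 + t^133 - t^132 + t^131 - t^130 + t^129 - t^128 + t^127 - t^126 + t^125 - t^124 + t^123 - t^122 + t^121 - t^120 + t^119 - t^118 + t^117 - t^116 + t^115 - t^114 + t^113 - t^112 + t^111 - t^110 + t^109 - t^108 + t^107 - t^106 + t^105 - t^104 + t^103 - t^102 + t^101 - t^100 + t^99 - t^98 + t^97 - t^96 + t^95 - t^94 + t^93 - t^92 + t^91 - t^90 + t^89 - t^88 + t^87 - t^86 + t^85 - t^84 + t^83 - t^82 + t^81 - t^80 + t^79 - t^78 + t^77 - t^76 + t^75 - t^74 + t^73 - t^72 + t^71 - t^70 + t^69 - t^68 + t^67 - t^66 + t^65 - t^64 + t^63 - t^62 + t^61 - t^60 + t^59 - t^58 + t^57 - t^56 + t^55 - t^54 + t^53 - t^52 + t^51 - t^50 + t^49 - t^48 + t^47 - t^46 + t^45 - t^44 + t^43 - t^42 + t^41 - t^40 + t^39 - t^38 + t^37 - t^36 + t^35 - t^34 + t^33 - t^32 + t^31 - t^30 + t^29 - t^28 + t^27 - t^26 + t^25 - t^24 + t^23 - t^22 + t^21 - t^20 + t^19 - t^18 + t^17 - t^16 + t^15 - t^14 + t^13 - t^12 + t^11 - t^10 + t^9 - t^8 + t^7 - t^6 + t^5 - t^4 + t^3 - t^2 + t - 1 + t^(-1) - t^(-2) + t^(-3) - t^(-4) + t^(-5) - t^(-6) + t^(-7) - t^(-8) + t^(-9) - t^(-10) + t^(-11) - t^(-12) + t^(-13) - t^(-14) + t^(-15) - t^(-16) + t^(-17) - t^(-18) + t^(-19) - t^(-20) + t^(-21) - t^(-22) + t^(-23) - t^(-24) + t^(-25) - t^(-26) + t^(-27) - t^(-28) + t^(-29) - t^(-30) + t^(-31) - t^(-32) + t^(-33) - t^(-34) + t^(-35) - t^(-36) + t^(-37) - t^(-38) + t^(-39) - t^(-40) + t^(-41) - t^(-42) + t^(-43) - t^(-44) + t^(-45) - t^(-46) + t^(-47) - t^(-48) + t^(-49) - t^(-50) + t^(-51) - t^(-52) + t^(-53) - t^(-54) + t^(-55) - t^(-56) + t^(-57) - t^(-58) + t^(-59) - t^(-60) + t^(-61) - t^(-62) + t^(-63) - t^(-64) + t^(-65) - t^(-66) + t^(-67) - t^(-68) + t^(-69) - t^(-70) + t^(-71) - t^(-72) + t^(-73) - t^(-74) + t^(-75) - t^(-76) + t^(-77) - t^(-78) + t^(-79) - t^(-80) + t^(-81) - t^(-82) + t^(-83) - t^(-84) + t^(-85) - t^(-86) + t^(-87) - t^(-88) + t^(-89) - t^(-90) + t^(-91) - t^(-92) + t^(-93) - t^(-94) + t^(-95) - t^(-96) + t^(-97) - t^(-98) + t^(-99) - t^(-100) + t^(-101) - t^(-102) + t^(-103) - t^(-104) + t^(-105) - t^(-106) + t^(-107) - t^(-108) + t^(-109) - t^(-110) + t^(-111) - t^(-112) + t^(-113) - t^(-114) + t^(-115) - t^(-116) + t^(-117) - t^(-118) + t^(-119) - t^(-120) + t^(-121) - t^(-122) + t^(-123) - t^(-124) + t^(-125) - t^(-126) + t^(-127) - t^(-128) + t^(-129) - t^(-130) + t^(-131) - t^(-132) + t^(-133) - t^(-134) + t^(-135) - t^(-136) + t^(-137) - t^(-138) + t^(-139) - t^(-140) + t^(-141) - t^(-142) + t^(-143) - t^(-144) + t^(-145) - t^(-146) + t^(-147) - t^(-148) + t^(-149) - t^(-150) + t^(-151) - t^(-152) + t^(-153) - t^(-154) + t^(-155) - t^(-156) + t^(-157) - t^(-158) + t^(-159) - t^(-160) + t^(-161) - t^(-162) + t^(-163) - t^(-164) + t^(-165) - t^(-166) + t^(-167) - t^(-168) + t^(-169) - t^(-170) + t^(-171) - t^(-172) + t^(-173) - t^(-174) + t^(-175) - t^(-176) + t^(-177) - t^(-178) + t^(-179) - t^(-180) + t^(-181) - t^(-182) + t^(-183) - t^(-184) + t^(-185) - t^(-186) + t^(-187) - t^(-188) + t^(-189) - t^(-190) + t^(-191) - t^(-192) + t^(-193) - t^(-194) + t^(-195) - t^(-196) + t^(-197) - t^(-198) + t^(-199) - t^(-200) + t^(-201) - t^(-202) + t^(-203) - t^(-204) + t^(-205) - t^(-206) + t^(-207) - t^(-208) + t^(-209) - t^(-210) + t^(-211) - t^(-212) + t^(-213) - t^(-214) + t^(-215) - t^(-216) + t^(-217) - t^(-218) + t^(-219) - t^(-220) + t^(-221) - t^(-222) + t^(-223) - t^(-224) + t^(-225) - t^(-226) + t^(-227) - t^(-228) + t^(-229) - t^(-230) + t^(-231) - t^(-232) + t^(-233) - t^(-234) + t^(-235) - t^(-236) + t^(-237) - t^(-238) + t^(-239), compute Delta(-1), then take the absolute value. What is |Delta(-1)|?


Step 1: The polynomial has 479 terms with alternating signs, exponents from 239 down to -239.
Step 2: Substitute t = -1. The i-th term has coefficient (-1)^i and exponent (m-i),
  so its value is (-1)^i * (-1)^(m-i) = (-1)^m = -1 for every i.
Step 3: All 479 terms equal -1, so Delta(-1) = 479 * (-1) = -479
Step 4: |Delta(-1)| = 479

479


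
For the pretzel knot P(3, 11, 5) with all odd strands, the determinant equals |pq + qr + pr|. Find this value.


Step 1: Compute pq + qr + pr.
pq = 3*11 = 33
qr = 11*5 = 55
pr = 3*5 = 15
pq + qr + pr = 33 + 55 + 15 = 103
Step 2: Take absolute value.
det(P(3,11,5)) = |103| = 103

103


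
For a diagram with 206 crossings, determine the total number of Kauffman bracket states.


Each crossing contributes 2 choices (A-smoothing or B-smoothing).
Total states = 2^206 = 102844034832575377634685573909834406561420991602098741459288064

102844034832575377634685573909834406561420991602098741459288064


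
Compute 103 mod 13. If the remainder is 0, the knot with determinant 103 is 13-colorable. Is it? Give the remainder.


Step 1: A knot is p-colorable if and only if p divides its determinant.
Step 2: Compute 103 mod 13.
103 = 7 * 13 + 12
Step 3: 103 mod 13 = 12
Step 4: The knot is 13-colorable: no

12


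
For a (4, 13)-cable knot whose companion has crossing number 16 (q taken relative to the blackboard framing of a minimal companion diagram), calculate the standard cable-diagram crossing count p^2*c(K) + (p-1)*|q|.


Step 1: Each of the c(K) crossings of the companion diagram becomes p*p = p^2 crossings among the p parallel strands, and each of the |q| twists s_1 s_2 ... s_(p-1) adds (p-1) crossings.
  Crossings = p^2 * c(K) + (p-1)*|q|
Step 2: = 4^2 * 16 + (4-1)*13
Step 3: = 16*16 + 3*13
Step 4: = 256 + 39 = 295

295


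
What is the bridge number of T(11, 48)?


The bridge number of T(p,q) is min(p,q).
min(11, 48) = 11

11


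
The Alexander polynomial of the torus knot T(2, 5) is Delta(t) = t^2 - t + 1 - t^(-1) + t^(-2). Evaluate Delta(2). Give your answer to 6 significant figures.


Substituting t = 2 into Delta(t) = t^2 - t + 1 - t^(-1) + t^(-2):
Term values: (4) + (-2) + (1) + (-0.5) + (0.25)
Sum = 2.75
Rounded to 6 significant figures: 2.75

2.75


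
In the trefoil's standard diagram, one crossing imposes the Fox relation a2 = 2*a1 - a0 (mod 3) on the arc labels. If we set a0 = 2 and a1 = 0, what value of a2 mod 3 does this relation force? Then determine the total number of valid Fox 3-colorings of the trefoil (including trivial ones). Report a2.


Step 1: Apply the given crossing relation 2*a1 - a0 - a2 = 0 (mod 3).
  a2 = 2*a1 - a0 mod 3
  a2 = 2*0 - 2 mod 3
  a2 = 0 - 2 mod 3
  a2 = -2 mod 3 = 1
Step 2: The trefoil has determinant 3.
  Number of Fox p-colorings (p prime) is p^2 if p = 3, else p.
  Since p = 3 divides det = 3, the trefoil is 3-colorable.
  (Indeed for p = 3 any choice of a0, a1 extends to a valid coloring; the trial (a0, a1, a2) = (2, 0, 1) satisfies all three crossing relations.)
  Total colorings = 3^2 = 9
Step 3: a2 = 1, total Fox 3-colorings = 9

1


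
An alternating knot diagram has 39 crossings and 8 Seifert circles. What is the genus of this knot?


For alternating knots, g = (c - s + 1)/2.
= (39 - 8 + 1)/2
= 32/2 = 16

16


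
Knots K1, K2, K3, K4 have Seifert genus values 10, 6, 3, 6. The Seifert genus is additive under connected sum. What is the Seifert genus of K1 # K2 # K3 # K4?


The Seifert genus is additive under connected sum.
Seifert genus(K1 # K2 # K3 # K4) = (10) + (6) + (3) + (6)
= 25

25


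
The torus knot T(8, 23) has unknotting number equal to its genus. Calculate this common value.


For a torus knot T(p,q), both the unknotting number and genus equal (p-1)(q-1)/2.
= (8-1)(23-1)/2
= 7*22/2
= 154/2 = 77

77


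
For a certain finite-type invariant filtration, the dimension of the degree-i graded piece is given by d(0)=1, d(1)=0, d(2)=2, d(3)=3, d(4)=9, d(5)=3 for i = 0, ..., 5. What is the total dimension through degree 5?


Total dimension = d(0) + d(1) + ... + d(5)
= 1 + 0 + 2 + 3 + 9 + 3
= 18

18


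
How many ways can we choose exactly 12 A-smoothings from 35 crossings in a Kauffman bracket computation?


We choose which 12 of 35 crossings get A-smoothings.
C(35, 12) = 35! / (12! * 23!)
= 834451800

834451800


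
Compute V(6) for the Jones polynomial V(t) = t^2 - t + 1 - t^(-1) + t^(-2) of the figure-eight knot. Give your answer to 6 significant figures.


Substituting t = 6 into V(t) = t^2 - t + 1 - t^(-1) + t^(-2):
  (+)t^(2) = 36
  (-)t^(1) = -6
  (+)t^(0) = 1
  (-)t^(-1) = -0.166667
  (+)t^(-2) = 0.0277778
Sum = (36) + (-6) + (1) + (-0.166667) + (0.0277778)
= 30.86111111
Rounded to 6 significant figures: 30.8611

30.8611


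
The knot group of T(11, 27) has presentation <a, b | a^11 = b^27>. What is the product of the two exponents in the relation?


The relation is a^11 = b^27.
Product of exponents = 11 * 27
= 297

297


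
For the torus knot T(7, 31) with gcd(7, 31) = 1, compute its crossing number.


For a torus knot T(p, q) with gcd(p,q)=1,
the crossing number is min(p*(q-1), q*(p-1)).
p*(q-1) = 7*30 = 210
q*(p-1) = 31*6 = 186
min(210, 186) = 186

186


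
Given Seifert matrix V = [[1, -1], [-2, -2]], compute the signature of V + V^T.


Step 1: V + V^T = [[2, -3], [-3, -4]]
Step 2: trace = -2, det = -17
Step 3: Discriminant = (-2)^2 - 4*(-17) = 72
Step 4: Eigenvalues: 3.24264, -5.24264
Step 5: Signature = (# positive eigenvalues) - (# negative eigenvalues) = 0

0


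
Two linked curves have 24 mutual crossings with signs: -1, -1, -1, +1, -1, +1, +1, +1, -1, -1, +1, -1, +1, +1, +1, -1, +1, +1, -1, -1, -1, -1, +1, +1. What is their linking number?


Step 1: Count positive crossings: 12
Step 2: Count negative crossings: 12
Step 3: Sum of signs = 12 - 12 = 0
Step 4: Linking number = sum/2 = 0/2 = 0

0


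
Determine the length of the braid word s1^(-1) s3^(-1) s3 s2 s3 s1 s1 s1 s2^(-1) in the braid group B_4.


The word length counts the number of generators (including inverses).
Listing each generator: s1^(-1), s3^(-1), s3, s2, s3, s1, s1, s1, s2^(-1)
There are 9 generators in this braid word.

9


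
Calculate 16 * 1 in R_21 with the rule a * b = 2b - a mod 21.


16 * 1 = 2*1 - 16 mod 21
= 2 - 16 mod 21
= -14 mod 21 = 7

7


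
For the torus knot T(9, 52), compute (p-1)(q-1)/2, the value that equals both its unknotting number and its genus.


For a torus knot T(p,q), both the unknotting number and genus equal (p-1)(q-1)/2.
= (9-1)(52-1)/2
= 8*51/2
= 408/2 = 204

204


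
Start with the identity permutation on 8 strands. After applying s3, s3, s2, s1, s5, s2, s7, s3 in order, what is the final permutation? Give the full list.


Starting with identity [1, 2, 3, 4, 5, 6, 7, 8].
Apply generators in sequence:
  After s3: [1, 2, 4, 3, 5, 6, 7, 8]
  After s3: [1, 2, 3, 4, 5, 6, 7, 8]
  After s2: [1, 3, 2, 4, 5, 6, 7, 8]
  After s1: [3, 1, 2, 4, 5, 6, 7, 8]
  After s5: [3, 1, 2, 4, 6, 5, 7, 8]
  After s2: [3, 2, 1, 4, 6, 5, 7, 8]
  After s7: [3, 2, 1, 4, 6, 5, 8, 7]
  After s3: [3, 2, 4, 1, 6, 5, 8, 7]
Final permutation: [3, 2, 4, 1, 6, 5, 8, 7]

[3, 2, 4, 1, 6, 5, 8, 7]


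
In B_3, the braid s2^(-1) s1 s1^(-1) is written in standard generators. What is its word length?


The word length counts the number of generators (including inverses).
Listing each generator: s2^(-1), s1, s1^(-1)
There are 3 generators in this braid word.

3


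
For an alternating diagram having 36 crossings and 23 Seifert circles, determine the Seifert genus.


For alternating knots, g = (c - s + 1)/2.
= (36 - 23 + 1)/2
= 14/2 = 7

7


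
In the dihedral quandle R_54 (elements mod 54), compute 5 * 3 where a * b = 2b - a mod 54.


5 * 3 = 2*3 - 5 mod 54
= 6 - 5 mod 54
= 1 mod 54 = 1

1


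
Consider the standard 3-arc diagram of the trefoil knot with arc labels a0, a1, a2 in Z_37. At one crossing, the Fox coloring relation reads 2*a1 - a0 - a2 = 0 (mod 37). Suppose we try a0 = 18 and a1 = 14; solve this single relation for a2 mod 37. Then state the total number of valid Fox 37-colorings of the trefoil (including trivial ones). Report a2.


Step 1: Apply the given crossing relation 2*a1 - a0 - a2 = 0 (mod 37).
  a2 = 2*a1 - a0 mod 37
  a2 = 2*14 - 18 mod 37
  a2 = 28 - 18 mod 37
  a2 = 10 mod 37 = 10
Step 2: The trefoil has determinant 3.
  Number of Fox p-colorings (p prime) is p^2 if p = 3, else p.
  Since 37 does not divide 3, only trivial (constant) colorings exist.
  (So the trial a0 = 18, a1 = 14 with a0 != a1 does NOT extend to a valid coloring of the whole trefoil: the other two crossing relations require 3*(a1 - a0) = 0 (mod 37), which fails.)
  Total colorings = 37
Step 3: a2 = 10, total Fox 37-colorings = 37

10


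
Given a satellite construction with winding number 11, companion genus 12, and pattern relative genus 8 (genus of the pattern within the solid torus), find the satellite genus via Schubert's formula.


Schubert: g(satellite) = g_rel(pattern) + |winding| * g(companion),
where g_rel(pattern) is the genus of the pattern relative to the solid torus.
= 8 + 11 * 12
= 8 + 132 = 140

140


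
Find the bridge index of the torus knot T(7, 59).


The bridge number of T(p,q) is min(p,q).
min(7, 59) = 7

7


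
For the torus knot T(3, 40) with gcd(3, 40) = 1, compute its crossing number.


For a torus knot T(p, q) with gcd(p,q)=1,
the crossing number is min(p*(q-1), q*(p-1)).
p*(q-1) = 3*39 = 117
q*(p-1) = 40*2 = 80
min(117, 80) = 80

80


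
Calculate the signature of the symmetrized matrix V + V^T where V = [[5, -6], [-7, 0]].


Step 1: V + V^T = [[10, -13], [-13, 0]]
Step 2: trace = 10, det = -169
Step 3: Discriminant = 10^2 - 4*(-169) = 776
Step 4: Eigenvalues: 18.9284, -8.92839
Step 5: Signature = (# positive eigenvalues) - (# negative eigenvalues) = 0

0
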